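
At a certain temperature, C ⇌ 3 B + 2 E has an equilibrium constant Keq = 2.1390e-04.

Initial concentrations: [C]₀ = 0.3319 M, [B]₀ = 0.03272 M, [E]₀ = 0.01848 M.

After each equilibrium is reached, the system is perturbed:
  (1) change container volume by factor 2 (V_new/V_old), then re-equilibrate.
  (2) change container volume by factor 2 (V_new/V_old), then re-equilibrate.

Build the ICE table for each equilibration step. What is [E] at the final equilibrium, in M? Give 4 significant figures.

[E]_eq = 0.07779 M

Q₀ = 3.6044e-08 vs Keq = 2.1390e-04 ⇒ Q<K, forward
Step 1:
                   C          B          E
  I           0.3319    0.03272    0.01848
  C         -0.04607     0.1382    0.09215
  E           0.2858     0.1709     0.1106
  solve Keq expr → x = 0.04607; check Q = 2.1390e-04
Then change container volume by factor 2 (V_new/V_old).
Step 2:
                   C          B          E
  I           0.1429    0.08547    0.05531
  C         -0.01945    0.05835     0.0389
  E           0.1235     0.1438    0.09422
  solve Keq expr → x = 0.01945; check Q = 2.1390e-04
Then change container volume by factor 2 (V_new/V_old).
Step 3:
                   C          B          E
  I          0.06173    0.07191    0.04711
  C         -0.01534    0.04602    0.03068
  E          0.04639     0.1179    0.07779
  solve Keq expr → x = 0.01534; check Q = 2.1390e-04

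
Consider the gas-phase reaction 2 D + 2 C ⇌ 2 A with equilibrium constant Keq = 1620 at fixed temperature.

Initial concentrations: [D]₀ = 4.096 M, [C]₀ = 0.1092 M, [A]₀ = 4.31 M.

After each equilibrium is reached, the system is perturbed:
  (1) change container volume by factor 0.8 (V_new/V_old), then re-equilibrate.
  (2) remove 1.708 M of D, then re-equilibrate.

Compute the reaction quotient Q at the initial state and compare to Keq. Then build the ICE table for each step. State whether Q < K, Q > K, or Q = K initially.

Q₀ = 92.85; Q < K (proceeds forward)

Q₀ = 92.85 vs Keq = 1620 ⇒ Q<K, forward
Step 1:
                   D          C          A
  Initial      4.096     0.1092       4.31
  Change    -0.08201   -0.08201    0.08201
  Equil        4.014    0.02719      4.392
  solve Keq expr → x = 0.04101; check Q = 1620
Then change container volume by factor 0.8 (V_new/V_old).
Step 2:
                   D          C          A
  Initial      5.017    0.03398       5.49
  Change   -0.006726  -0.006726   0.006726
  Equil        5.011    0.02725      5.497
  solve Keq expr → x = 0.003363; check Q = 1620
Then remove 1.708 M of D.
Step 3:
                   D          C          A
  Initial      3.303    0.02725      5.497
  Change     0.01382    0.01382   -0.01382
  Equil        3.317    0.04107      5.483
  solve Keq expr → x = -0.006909; check Q = 1620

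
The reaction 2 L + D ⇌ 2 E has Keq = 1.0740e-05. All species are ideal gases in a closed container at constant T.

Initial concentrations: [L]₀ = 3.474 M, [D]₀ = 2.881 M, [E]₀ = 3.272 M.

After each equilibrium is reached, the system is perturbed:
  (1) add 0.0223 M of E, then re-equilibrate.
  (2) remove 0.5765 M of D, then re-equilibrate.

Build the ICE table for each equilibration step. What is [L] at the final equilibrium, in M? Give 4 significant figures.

[L]_eq = 6.725 M

Q₀ = 0.3079 vs Keq = 1.0740e-05 ⇒ Q>K, reverse
Step 1:
                    L           D           E
  I             3.474       2.881       3.272
  C             3.225       1.613      -3.225
  E             6.699       4.494     0.04654
  solve Keq expr → x = -1.613; check Q = 1.0740e-05
Then add 0.0223 M of E.
Step 2:
                    L           D           E
  I             6.699       4.494     0.06884
  C           0.02209     0.01104    -0.02209
  E             6.722       4.505     0.04675
  solve Keq expr → x = -0.01104; check Q = 1.0740e-05
Then remove 0.5765 M of D.
Step 3:
                    L           D           E
  I             6.722       3.928     0.04675
  C          0.003066    0.001533   -0.003066
  E             6.725        3.93     0.04369
  solve Keq expr → x = -0.001533; check Q = 1.0740e-05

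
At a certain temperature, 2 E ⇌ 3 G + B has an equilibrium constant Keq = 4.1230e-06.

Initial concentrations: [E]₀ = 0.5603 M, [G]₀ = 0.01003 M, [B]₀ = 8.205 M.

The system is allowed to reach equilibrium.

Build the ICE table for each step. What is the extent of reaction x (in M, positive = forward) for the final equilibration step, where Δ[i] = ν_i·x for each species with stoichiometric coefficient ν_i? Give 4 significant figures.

x = -0.001536 M

Q₀ = 2.6372e-05 vs Keq = 4.1230e-06 ⇒ Q>K, reverse
Step 1:
                   E          G          B
  I           0.5603    0.01003      8.205
  C         0.003071  -0.004607  -0.001536
  E           0.5634   0.005423      8.203
  solve Keq expr → x = -0.001536; check Q = 4.1230e-06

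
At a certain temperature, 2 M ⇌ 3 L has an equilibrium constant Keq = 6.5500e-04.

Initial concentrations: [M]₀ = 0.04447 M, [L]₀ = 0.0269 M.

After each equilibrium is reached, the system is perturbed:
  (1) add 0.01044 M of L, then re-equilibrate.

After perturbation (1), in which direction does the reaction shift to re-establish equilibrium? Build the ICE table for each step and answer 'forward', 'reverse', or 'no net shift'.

Q₀ = 0.009843 vs Keq = 6.5500e-04 ⇒ Q>K, reverse
Step 1:
                  M         L
  Initial   0.04447    0.0269
  Change    0.00965  -0.01447
  Equil     0.05412   0.01243
  solve Keq expr → x = -0.004825; check Q = 6.5500e-04
Then add 0.01044 M of L.
Step 2:
                  M         L
  Initial   0.05412   0.02287
  Change   0.006326  -0.00949
  Equil     0.06045   0.01338
  solve Keq expr → x = -0.003163; check Q = 6.5500e-04

Direction: reverse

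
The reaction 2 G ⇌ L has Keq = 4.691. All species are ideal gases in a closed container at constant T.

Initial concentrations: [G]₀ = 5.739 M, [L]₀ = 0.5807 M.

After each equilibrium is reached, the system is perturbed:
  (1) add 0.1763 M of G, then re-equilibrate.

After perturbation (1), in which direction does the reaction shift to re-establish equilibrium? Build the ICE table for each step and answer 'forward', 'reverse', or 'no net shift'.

Q₀ = 0.01763 vs Keq = 4.691 ⇒ Q<K, forward
Step 1:
                    G           L
  I             5.739      0.5807
  C            -4.933       2.467
  E             0.806       3.047
  solve Keq expr → x = 2.467; check Q = 4.691
Then add 0.1763 M of G.
Step 2:
                    G           L
  I            0.9823       3.047
  C           -0.1654     0.08272
  E            0.8168        3.13
  solve Keq expr → x = 0.08272; check Q = 4.691

Direction: forward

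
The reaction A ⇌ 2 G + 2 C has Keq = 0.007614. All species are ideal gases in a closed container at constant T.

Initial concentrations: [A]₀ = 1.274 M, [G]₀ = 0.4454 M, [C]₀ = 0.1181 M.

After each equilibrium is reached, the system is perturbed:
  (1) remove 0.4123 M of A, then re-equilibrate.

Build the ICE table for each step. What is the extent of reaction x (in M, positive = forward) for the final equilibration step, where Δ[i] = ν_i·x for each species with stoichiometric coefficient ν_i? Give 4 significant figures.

x = -0.01266 M

Q₀ = 0.002172 vs Keq = 0.007614 ⇒ Q<K, forward
Step 1:
                   A          G          C
  Initial      1.274     0.4454     0.1181
  Change    -0.03512    0.07025    0.07025
  Equil        1.239     0.5156     0.1883
  solve Keq expr → x = 0.03512; check Q = 0.007614
Then remove 0.4123 M of A.
Step 2:
                   A          G          C
  Initial     0.8266     0.5156     0.1883
  Change     0.01266   -0.02532   -0.02532
  Equil       0.8392     0.4903      0.163
  solve Keq expr → x = -0.01266; check Q = 0.007614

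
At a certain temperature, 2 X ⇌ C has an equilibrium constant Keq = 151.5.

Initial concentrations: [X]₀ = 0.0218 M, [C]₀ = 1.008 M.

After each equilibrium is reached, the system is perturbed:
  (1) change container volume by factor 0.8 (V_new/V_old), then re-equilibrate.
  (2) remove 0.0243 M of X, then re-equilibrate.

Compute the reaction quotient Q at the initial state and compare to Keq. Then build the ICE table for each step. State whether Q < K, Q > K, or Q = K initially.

Q₀ = 2121; Q > K (proceeds reverse)

Q₀ = 2121 vs Keq = 151.5 ⇒ Q>K, reverse
Step 1:
                    X           C
  I            0.0218       1.008
  C           0.05858    -0.02929
  E           0.08038      0.9787
  solve Keq expr → x = -0.02929; check Q = 151.5
Then change container volume by factor 0.8 (V_new/V_old).
Step 2:
                    X           C
  I            0.1005       1.223
  C          -0.01042    0.005208
  E           0.09005       1.229
  solve Keq expr → x = 0.005208; check Q = 151.5
Then remove 0.0243 M of X.
Step 3:
                    X           C
  I           0.06575       1.229
  C           0.02386    -0.01193
  E           0.08961       1.217
  solve Keq expr → x = -0.01193; check Q = 151.5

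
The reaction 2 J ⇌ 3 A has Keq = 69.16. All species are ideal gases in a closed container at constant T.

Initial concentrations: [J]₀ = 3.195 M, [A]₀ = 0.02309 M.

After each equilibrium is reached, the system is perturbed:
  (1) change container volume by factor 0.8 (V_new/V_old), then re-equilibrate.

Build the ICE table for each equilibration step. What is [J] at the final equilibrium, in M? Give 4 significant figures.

Q₀ = 1.2060e-06 vs Keq = 69.16 ⇒ Q<K, forward
Step 1:
                   J          A
  I            3.195    0.02309
  C           -2.377      3.566
  E           0.8176      3.589
  solve Keq expr → x = 1.189; check Q = 69.16
Then change container volume by factor 0.8 (V_new/V_old).
Step 2:
                   J          A
  I            1.022      4.486
  C          0.07687    -0.1153
  E            1.099      4.371
  solve Keq expr → x = -0.03843; check Q = 69.16

[J]_eq = 1.099 M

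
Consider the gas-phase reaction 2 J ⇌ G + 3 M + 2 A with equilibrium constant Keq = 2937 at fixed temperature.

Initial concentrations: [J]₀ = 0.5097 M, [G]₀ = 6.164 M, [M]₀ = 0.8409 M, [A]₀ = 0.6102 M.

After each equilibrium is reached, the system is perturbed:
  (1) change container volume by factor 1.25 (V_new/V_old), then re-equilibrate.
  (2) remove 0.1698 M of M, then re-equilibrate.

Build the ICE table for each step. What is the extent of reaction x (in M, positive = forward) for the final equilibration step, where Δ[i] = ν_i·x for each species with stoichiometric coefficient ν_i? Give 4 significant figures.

x = 0.004242 M

Q₀ = 5.253 vs Keq = 2937 ⇒ Q<K, forward
Step 1:
                   J          G          M          A
  init        0.5097      6.164     0.8409     0.6102
  Δ          -0.4234     0.2117      0.635     0.4234
  eq         0.08635      6.376      1.476      1.034
  solve Keq expr → x = 0.2117; check Q = 2937
Then change container volume by factor 1.25 (V_new/V_old).
Step 2:
                   J          G          M          A
  init       0.06908      5.101      1.181     0.8268
  Δ         -0.02176    0.01088    0.03264    0.02176
  eq         0.04732      5.111      1.213     0.8486
  solve Keq expr → x = 0.01088; check Q = 2937
Then remove 0.1698 M of M.
Step 3:
                   J          G          M          A
  init       0.04732      5.111      1.044     0.8486
  Δ        -0.008484   0.004242    0.01273   0.008484
  eq         0.03883      5.116      1.056     0.8571
  solve Keq expr → x = 0.004242; check Q = 2937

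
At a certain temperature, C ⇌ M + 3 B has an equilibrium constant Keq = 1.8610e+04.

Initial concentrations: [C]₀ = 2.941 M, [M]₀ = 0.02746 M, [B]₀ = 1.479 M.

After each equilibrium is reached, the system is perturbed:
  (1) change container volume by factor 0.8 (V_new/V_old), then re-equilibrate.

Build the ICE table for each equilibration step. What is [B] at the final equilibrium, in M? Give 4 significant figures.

[B]_eq = 11.94 M

Q₀ = 0.03021 vs Keq = 1.8610e+04 ⇒ Q<K, forward
Step 1:
                    C           M           B
  init          2.941     0.02746       1.479
  Δ            -2.795       2.795       8.386
  eq           0.1456       2.823       9.865
  solve Keq expr → x = 2.795; check Q = 1.8610e+04
Then change container volume by factor 0.8 (V_new/V_old).
Step 2:
                    C           M           B
  init          0.182       3.529       12.33
  Δ            0.1292     -0.1292     -0.3876
  eq           0.3112       3.399       11.94
  solve Keq expr → x = -0.1292; check Q = 1.8610e+04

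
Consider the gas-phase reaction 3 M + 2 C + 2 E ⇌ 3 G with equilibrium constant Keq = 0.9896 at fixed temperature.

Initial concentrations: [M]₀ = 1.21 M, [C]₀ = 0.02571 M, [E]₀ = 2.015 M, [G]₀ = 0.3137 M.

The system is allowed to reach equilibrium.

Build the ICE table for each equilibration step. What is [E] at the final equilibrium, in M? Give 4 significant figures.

Q₀ = 6.493 vs Keq = 0.9896 ⇒ Q>K, reverse
Step 1:
                   M          C          E          G
  init          1.21    0.02571      2.015     0.3137
  Δ          0.03811    0.02541    0.02541   -0.03811
  eq           1.248    0.05112       2.04     0.2756
  solve Keq expr → x = -0.0127; check Q = 0.9896

[E]_eq = 2.04 M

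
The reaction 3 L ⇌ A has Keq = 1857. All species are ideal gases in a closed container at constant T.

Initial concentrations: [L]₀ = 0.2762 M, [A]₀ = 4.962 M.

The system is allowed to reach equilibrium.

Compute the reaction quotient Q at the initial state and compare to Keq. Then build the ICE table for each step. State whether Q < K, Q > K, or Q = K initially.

Q₀ = 235.5 vs Keq = 1857 ⇒ Q<K, forward
Step 1:
                    L           A
  init         0.2762       4.962
  Δ            -0.137     0.04567
  eq           0.1392       5.008
  solve Keq expr → x = 0.04567; check Q = 1857

Q₀ = 235.5; Q < K (proceeds forward)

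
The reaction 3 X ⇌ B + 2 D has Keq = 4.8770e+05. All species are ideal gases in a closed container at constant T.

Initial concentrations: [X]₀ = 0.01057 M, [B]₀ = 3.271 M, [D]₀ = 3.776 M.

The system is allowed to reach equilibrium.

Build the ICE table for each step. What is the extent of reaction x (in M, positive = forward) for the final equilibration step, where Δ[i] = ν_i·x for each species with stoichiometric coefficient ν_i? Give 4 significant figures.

Q₀ = 3.9493e+07 vs Keq = 4.8770e+05 ⇒ Q>K, reverse
Step 1:
                   X          B          D
  Initial    0.01057      3.271      3.776
  Change     0.03492   -0.01164   -0.02328
  Equil      0.04549      3.259      3.753
  solve Keq expr → x = -0.01164; check Q = 4.8770e+05

x = -0.01164 M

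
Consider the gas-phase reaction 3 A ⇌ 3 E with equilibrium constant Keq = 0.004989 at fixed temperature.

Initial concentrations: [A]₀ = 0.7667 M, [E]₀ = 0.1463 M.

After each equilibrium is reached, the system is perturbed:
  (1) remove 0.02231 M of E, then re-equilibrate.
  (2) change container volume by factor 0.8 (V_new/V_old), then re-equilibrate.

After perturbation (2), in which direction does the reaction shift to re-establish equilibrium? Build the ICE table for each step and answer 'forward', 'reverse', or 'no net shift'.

Direction: no net shift

Q₀ = 0.006948 vs Keq = 0.004989 ⇒ Q>K, reverse
Step 1:
                    A           E
  Initial      0.7667      0.1463
  Change      0.01306    -0.01306
  Equil        0.7798      0.1332
  solve Keq expr → x = -0.004354; check Q = 0.004989
Then remove 0.02231 M of E.
Step 2:
                    A           E
  Initial      0.7798      0.1109
  Change     -0.01905     0.01905
  Equil        0.7607        0.13
  solve Keq expr → x = 0.006351; check Q = 0.004989
Then change container volume by factor 0.8 (V_new/V_old).
Step 3:
                    A           E
  Initial      0.9509      0.1625
  Change            0           0
  Equil        0.9509      0.1625
  solve Keq expr → x = 0; check Q = 0.004989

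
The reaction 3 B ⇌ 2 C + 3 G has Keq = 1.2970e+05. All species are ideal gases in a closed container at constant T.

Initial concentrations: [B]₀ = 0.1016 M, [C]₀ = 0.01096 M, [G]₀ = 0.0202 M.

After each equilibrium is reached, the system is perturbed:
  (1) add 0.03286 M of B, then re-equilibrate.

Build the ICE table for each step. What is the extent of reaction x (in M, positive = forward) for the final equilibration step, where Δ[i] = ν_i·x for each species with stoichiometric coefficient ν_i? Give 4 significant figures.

Q₀ = 9.4405e-07 vs Keq = 1.2970e+05 ⇒ Q<K, forward
Step 1:
                    B           C           G
  Initial      0.1016     0.01096      0.0202
  Change      -0.1012     0.06744      0.1012
  Equil    4.3918e-04      0.0784      0.1214
  solve Keq expr → x = 0.03372; check Q = 1.2970e+05
Then add 0.03286 M of B.
Step 2:
                    B           C           G
  Initial      0.0333      0.0784      0.1214
  Change     -0.03264     0.02176     0.03264
  Equil    6.5618e-04      0.1002       0.154
  solve Keq expr → x = 0.01088; check Q = 1.2970e+05

x = 0.01088 M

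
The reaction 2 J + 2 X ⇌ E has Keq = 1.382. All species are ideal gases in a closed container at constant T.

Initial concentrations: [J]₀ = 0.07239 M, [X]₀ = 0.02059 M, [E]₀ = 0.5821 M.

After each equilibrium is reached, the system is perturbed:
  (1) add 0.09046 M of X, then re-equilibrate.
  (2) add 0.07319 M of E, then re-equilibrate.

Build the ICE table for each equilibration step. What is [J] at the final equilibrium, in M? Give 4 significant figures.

Q₀ = 2.6202e+05 vs Keq = 1.382 ⇒ Q>K, reverse
Step 1:
                   J          X          E
  Initial    0.07239    0.02059     0.5821
  Change      0.6201     0.6201    -0.3101
  Equil       0.6925     0.6407      0.272
  solve Keq expr → x = -0.3101; check Q = 1.382
Then add 0.09046 M of X.
Step 2:
                   J          X          E
  Initial     0.6925     0.7312      0.272
  Change      -0.035     -0.035     0.0175
  Equil       0.6575     0.6962     0.2895
  solve Keq expr → x = 0.0175; check Q = 1.382
Then add 0.07319 M of E.
Step 3:
                   J          X          E
  Initial     0.6575     0.6962     0.3627
  Change     0.03134    0.03134   -0.01567
  Equil       0.6888     0.7275     0.3471
  solve Keq expr → x = -0.01567; check Q = 1.382

[J]_eq = 0.6888 M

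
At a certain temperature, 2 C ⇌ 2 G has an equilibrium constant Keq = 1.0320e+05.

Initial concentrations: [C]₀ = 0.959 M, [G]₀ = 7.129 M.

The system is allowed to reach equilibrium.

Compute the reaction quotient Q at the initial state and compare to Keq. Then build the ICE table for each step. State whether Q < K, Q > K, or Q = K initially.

Q₀ = 55.26; Q < K (proceeds forward)

Q₀ = 55.26 vs Keq = 1.0320e+05 ⇒ Q<K, forward
Step 1:
                   C          G
  init         0.959      7.129
  Δ          -0.9339     0.9339
  eq          0.0251      8.063
  solve Keq expr → x = 0.467; check Q = 1.0320e+05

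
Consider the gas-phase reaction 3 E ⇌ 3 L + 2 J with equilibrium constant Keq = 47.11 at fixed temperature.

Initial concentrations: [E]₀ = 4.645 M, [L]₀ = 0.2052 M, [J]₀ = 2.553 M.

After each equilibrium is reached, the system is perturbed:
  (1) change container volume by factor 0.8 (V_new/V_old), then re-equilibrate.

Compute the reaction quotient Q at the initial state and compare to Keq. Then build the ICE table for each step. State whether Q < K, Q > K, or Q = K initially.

Q₀ = 5.6192e-04 vs Keq = 47.11 ⇒ Q<K, forward
Step 1:
                    E           L           J
  Initial       4.645      0.2052       2.553
  Change       -2.598       2.598       1.732
  Equil         2.047       2.803       4.285
  solve Keq expr → x = 0.8659; check Q = 47.11
Then change container volume by factor 0.8 (V_new/V_old).
Step 2:
                    E           L           J
  Initial       2.559       3.504       5.356
  Change       0.1972     -0.1972     -0.1315
  Equil         2.756       3.306       5.224
  solve Keq expr → x = -0.06575; check Q = 47.11

Q₀ = 5.6192e-04; Q < K (proceeds forward)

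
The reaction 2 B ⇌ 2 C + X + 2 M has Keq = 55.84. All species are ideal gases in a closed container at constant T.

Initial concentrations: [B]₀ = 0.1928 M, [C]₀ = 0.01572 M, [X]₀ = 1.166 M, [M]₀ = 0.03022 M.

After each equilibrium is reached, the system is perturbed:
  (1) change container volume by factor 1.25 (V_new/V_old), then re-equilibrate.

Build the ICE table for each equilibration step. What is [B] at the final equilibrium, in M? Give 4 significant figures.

Q₀ = 7.0791e-06 vs Keq = 55.84 ⇒ Q<K, forward
Step 1:
                  B         C         X         M
  Initial    0.1928   0.01572     1.166   0.03022
  Change    -0.1862    0.1862   0.09312    0.1862
  Equil    0.006564     0.202     1.259    0.2165
  solve Keq expr → x = 0.09312; check Q = 55.84
Then change container volume by factor 1.25 (V_new/V_old).
Step 2:
                  B         C         X         M
  Initial  0.005251    0.1616     1.007    0.1732
  Change  -0.001428  0.001428 7.1399e-04  0.001428
  Equil    0.003823     0.163     1.008    0.1746
  solve Keq expr → x = 7.1399e-04; check Q = 55.84

[B]_eq = 0.003823 M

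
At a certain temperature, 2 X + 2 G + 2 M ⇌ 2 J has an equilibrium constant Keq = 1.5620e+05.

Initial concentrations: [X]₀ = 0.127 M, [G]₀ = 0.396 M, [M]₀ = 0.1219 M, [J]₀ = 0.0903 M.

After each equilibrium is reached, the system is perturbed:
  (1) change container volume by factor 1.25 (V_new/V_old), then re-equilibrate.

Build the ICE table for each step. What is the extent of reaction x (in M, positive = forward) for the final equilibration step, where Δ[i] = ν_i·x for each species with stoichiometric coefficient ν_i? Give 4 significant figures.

Q₀ = 217 vs Keq = 1.5620e+05 ⇒ Q<K, forward
Step 1:
                    X           G           M           J
  Initial       0.127       0.396      0.1219      0.0903
  Change     -0.08637    -0.08637    -0.08637     0.08637
  Equil       0.04063      0.3096     0.03553      0.1767
  solve Keq expr → x = 0.04318; check Q = 1.5620e+05
Then change container volume by factor 1.25 (V_new/V_old).
Step 2:
                    X           G           M           J
  Initial     0.03251      0.2477     0.02843      0.1413
  Change     0.006273    0.006273    0.006273   -0.006273
  Equil       0.03878       0.254      0.0347      0.1351
  solve Keq expr → x = -0.003137; check Q = 1.5620e+05

x = -0.003137 M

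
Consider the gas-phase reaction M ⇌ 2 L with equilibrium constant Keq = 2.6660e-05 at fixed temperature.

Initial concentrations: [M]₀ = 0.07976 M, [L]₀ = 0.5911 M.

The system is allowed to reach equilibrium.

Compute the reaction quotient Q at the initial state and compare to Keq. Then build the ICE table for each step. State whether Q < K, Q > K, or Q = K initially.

Q₀ = 4.381; Q > K (proceeds reverse)

Q₀ = 4.381 vs Keq = 2.6660e-05 ⇒ Q>K, reverse
Step 1:
                  M         L
  I         0.07976    0.5911
  C           0.294   -0.5879
  E          0.3737  0.003157
  solve Keq expr → x = -0.294; check Q = 2.6660e-05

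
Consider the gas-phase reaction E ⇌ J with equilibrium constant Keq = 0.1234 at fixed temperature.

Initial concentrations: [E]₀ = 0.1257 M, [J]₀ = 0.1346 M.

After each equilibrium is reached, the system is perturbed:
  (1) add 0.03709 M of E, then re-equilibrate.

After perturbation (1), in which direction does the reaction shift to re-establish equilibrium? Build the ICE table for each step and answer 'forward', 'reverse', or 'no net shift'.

Direction: forward

Q₀ = 1.071 vs Keq = 0.1234 ⇒ Q>K, reverse
Step 1:
                    E           J
  init         0.1257      0.1346
  Δ             0.106      -0.106
  eq           0.2317     0.02859
  solve Keq expr → x = -0.106; check Q = 0.1234
Then add 0.03709 M of E.
Step 2:
                    E           J
  init         0.2688     0.02859
  Δ         -0.004074    0.004074
  eq           0.2647     0.03267
  solve Keq expr → x = 0.004074; check Q = 0.1234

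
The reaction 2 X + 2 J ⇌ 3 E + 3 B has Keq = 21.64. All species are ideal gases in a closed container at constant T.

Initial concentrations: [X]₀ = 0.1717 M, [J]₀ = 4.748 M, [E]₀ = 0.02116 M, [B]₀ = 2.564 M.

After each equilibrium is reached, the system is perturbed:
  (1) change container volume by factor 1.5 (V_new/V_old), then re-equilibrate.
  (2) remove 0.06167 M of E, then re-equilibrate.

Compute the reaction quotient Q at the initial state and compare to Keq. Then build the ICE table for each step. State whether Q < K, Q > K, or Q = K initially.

Q₀ = 2.4029e-04 vs Keq = 21.64 ⇒ Q<K, forward
Step 1:
                   X          J          E          B
  init        0.1717      4.748    0.02116      2.564
  Δ          -0.1461    -0.1461     0.2192     0.2192
  eq         0.02556      4.602     0.2404      2.783
  solve Keq expr → x = 0.07307; check Q = 21.64
Then change container volume by factor 1.5 (V_new/V_old).
Step 2:
                   X          J          E          B
  init       0.01704      3.068     0.1602      1.855
  Δ        -0.004814  -0.004814    0.00722    0.00722
  eq         0.01223      3.063     0.1675      1.863
  solve Keq expr → x = 0.002407; check Q = 21.64
Then remove 0.06167 M of E.
Step 3:
                   X          J          E          B
  init       0.01223      3.063     0.1058      1.863
  Δ        -0.005323  -0.005323   0.007985   0.007985
  eq        0.006904      3.058     0.1138      1.871
  solve Keq expr → x = 0.002662; check Q = 21.64

Q₀ = 2.4029e-04; Q < K (proceeds forward)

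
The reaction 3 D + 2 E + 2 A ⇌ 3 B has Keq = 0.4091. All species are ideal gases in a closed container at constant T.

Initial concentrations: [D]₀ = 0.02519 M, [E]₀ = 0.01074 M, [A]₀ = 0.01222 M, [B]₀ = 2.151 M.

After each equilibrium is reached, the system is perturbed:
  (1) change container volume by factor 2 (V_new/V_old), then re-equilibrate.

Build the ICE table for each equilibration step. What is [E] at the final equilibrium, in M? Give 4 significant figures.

[E]_eq = 0.5428 M

Q₀ = 3.6148e+13 vs Keq = 0.4091 ⇒ Q>K, reverse
Step 1:
                    D           E           A           B
  init        0.02519     0.01074     0.01222       2.151
  Δ              1.31      0.8731      0.8731       -1.31
  eq            1.335      0.8838      0.8853      0.8414
  solve Keq expr → x = -0.4365; check Q = 0.4091
Then change container volume by factor 2 (V_new/V_old).
Step 2:
                    D           E           A           B
  init         0.6674      0.4419      0.4426      0.4207
  Δ            0.1513      0.1009      0.1009     -0.1513
  eq           0.8187      0.5428      0.5435      0.2694
  solve Keq expr → x = -0.05044; check Q = 0.4091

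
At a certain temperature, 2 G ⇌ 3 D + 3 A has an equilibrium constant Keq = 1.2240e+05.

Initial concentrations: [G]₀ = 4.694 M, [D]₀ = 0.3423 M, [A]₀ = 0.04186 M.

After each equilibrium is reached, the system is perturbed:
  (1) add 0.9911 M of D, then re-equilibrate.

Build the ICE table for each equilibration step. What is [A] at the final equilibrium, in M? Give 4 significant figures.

Q₀ = 1.3352e-07 vs Keq = 1.2240e+05 ⇒ Q<K, forward
Step 1:
                   G          D          A
  Initial      4.694     0.3423    0.04186
  Change      -4.011      6.016      6.016
  Equil       0.6833      6.358      6.058
  solve Keq expr → x = 2.005; check Q = 1.2240e+05
Then add 0.9911 M of D.
Step 2:
                   G          D          A
  Initial     0.6833      7.349      6.058
  Change      0.1062    -0.1593    -0.1593
  Equil       0.7895       7.19      5.899
  solve Keq expr → x = -0.05309; check Q = 1.2240e+05

[A]_eq = 5.899 M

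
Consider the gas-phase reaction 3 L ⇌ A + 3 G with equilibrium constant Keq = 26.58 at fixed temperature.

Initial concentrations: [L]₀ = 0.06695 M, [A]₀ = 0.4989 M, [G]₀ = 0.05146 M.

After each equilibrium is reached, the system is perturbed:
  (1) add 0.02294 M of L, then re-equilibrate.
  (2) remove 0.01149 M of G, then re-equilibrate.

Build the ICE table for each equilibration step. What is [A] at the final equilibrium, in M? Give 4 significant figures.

Q₀ = 0.2266 vs Keq = 26.58 ⇒ Q<K, forward
Step 1:
                  L         A         G
  I         0.06695    0.4989   0.05146
  C        -0.04191   0.01397   0.04191
  E         0.02504    0.5129   0.09337
  solve Keq expr → x = 0.01397; check Q = 26.58
Then add 0.02294 M of L.
Step 2:
                  L         A         G
  I         0.04798    0.5129   0.09337
  C          -0.018  0.005999     0.018
  E         0.02999    0.5189    0.1114
  solve Keq expr → x = 0.005999; check Q = 26.58
Then remove 0.01149 M of G.
Step 3:
                  L         A         G
  I         0.02999    0.5189   0.09987
  C       -0.002426 8.0873e-04  0.002426
  E         0.02756    0.5197    0.1023
  solve Keq expr → x = 8.0873e-04; check Q = 26.58

[A]_eq = 0.5197 M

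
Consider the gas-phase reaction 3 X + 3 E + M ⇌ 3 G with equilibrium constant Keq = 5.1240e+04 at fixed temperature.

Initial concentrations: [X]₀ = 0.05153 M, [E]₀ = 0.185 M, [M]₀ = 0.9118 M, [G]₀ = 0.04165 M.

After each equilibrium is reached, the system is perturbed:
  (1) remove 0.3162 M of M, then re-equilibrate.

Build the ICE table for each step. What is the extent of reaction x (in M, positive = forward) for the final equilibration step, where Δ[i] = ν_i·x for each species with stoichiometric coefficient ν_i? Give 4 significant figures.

Q₀ = 91.46 vs Keq = 5.1240e+04 ⇒ Q<K, forward
Step 1:
                   X          E          M          G
  I          0.05153      0.185     0.9118    0.04165
  C         -0.03677   -0.03677   -0.01226    0.03677
  E          0.01476     0.1482     0.8995    0.07842
  solve Keq expr → x = 0.01226; check Q = 5.1240e+04
Then remove 0.3162 M of M.
Step 2:
                   X          E          M          G
  I          0.01476     0.1482     0.5833    0.07842
  C         0.001721   0.001721 5.7365e-04  -0.001721
  E          0.01648     0.1499     0.5839     0.0767
  solve Keq expr → x = -5.7365e-04; check Q = 5.1240e+04

x = -5.7365e-04 M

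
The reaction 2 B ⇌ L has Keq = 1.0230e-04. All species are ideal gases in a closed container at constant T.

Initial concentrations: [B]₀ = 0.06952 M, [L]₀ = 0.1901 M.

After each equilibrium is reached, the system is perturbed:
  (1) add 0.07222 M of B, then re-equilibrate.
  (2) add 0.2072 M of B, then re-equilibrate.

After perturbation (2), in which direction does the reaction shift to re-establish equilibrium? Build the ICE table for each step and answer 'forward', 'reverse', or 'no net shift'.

Direction: forward

Q₀ = 39.33 vs Keq = 1.0230e-04 ⇒ Q>K, reverse
Step 1:
                   B          L
  Initial    0.06952     0.1901
  Change      0.3802    -0.1901
  Equil       0.4497 2.0686e-05
  solve Keq expr → x = -0.1901; check Q = 1.0230e-04
Then add 0.07222 M of B.
Step 2:
                   B          L
  Initial     0.5219 2.0686e-05
  Change  -1.4353e-05 7.1766e-06
  Equil       0.5219 2.7863e-05
  solve Keq expr → x = 7.1766e-06; check Q = 1.0230e-04
Then add 0.2072 M of B.
Step 3:
                   B          L
  Initial     0.7291 2.7863e-05
  Change  -5.3017e-05 2.6508e-05
  Equil        0.729 5.4371e-05
  solve Keq expr → x = 2.6508e-05; check Q = 1.0230e-04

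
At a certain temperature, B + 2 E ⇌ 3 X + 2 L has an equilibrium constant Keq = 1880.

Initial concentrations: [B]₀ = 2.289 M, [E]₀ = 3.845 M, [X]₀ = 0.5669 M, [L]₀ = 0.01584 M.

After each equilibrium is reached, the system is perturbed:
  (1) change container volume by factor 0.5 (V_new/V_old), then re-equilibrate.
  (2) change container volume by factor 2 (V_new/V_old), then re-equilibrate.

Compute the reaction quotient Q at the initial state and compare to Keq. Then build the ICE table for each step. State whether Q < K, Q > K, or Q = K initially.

Q₀ = 1.3508e-06; Q < K (proceeds forward)

Q₀ = 1.3508e-06 vs Keq = 1880 ⇒ Q<K, forward
Step 1:
                   B          E          X          L
  init         2.289      3.845     0.5669    0.01584
  Δ           -1.488     -2.975      4.463      2.975
  eq          0.8013     0.8695       5.03      2.991
  solve Keq expr → x = 1.488; check Q = 1880
Then change container volume by factor 0.5 (V_new/V_old).
Step 2:
                   B          E          X          L
  init         1.603      1.739      10.06      5.983
  Δ           0.3328     0.6656    -0.9984    -0.6656
  eq           1.935      2.405      9.062      5.317
  solve Keq expr → x = -0.3328; check Q = 1880
Then change container volume by factor 2 (V_new/V_old).
Step 3:
                   B          E          X          L
  init        0.9677      1.202      4.531      2.659
  Δ          -0.1664    -0.3328     0.4992     0.3328
  eq          0.8013     0.8695       5.03      2.991
  solve Keq expr → x = 0.1664; check Q = 1880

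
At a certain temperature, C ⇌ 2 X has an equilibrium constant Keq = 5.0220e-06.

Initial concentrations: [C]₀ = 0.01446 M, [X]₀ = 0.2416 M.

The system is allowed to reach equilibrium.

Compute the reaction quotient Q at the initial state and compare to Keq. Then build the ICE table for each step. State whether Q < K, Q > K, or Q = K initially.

Q₀ = 4.037 vs Keq = 5.0220e-06 ⇒ Q>K, reverse
Step 1:
                  C         X
  Initial   0.01446    0.2416
  Change     0.1204   -0.2408
  Equil      0.1348 8.2293e-04
  solve Keq expr → x = -0.1204; check Q = 5.0220e-06

Q₀ = 4.037; Q > K (proceeds reverse)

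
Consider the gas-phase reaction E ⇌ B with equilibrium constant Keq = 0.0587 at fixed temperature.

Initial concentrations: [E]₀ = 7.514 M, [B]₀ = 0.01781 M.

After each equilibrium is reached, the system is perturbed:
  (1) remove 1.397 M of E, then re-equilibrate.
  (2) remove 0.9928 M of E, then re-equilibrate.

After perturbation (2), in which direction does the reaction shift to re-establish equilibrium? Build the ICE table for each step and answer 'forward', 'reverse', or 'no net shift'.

Direction: reverse

Q₀ = 0.00237 vs Keq = 0.0587 ⇒ Q<K, forward
Step 1:
                   E          B
  Initial      7.514    0.01781
  Change     -0.3998     0.3998
  Equil        7.114     0.4176
  solve Keq expr → x = 0.3998; check Q = 0.0587
Then remove 1.397 M of E.
Step 2:
                   E          B
  Initial      5.717     0.4176
  Change     0.07746   -0.07746
  Equil        5.795     0.3401
  solve Keq expr → x = -0.07746; check Q = 0.0587
Then remove 0.9928 M of E.
Step 3:
                   E          B
  Initial      4.802     0.3401
  Change     0.05505   -0.05505
  Equil        4.857     0.2851
  solve Keq expr → x = -0.05505; check Q = 0.0587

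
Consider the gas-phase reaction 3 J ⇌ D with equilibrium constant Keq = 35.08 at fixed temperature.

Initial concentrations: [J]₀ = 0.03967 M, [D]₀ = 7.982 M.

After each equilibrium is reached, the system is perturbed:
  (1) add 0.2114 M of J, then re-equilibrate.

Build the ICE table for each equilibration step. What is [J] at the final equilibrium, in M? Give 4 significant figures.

[J]_eq = 0.6075 M

Q₀ = 1.2786e+05 vs Keq = 35.08 ⇒ Q>K, reverse
Step 1:
                   J          D
  init       0.03967      7.982
  Δ            0.566    -0.1887
  eq          0.6056      7.793
  solve Keq expr → x = -0.1887; check Q = 35.08
Then add 0.2114 M of J.
Step 2:
                   J          D
  init         0.817      7.793
  Δ          -0.2096    0.06987
  eq          0.6075      7.863
  solve Keq expr → x = 0.06987; check Q = 35.08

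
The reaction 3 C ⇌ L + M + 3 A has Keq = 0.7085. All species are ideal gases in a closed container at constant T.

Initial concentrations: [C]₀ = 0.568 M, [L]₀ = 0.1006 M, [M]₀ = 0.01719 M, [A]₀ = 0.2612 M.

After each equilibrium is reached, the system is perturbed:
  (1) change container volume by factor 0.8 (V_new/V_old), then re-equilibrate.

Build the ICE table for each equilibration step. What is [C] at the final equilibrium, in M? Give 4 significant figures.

[C]_eq = 0.2918 M

Q₀ = 1.6817e-04 vs Keq = 0.7085 ⇒ Q<K, forward
Step 1:
                   C          L          M          A
  init         0.568     0.1006    0.01719     0.2612
  Δ          -0.3544     0.1181     0.1181     0.3544
  eq          0.2136     0.2187     0.1353     0.6156
  solve Keq expr → x = 0.1181; check Q = 0.7085
Then change container volume by factor 0.8 (V_new/V_old).
Step 2:
                   C          L          M          A
  init         0.267     0.2734     0.1692     0.7695
  Δ          0.02484  -0.008281  -0.008281   -0.02484
  eq          0.2918     0.2651     0.1609     0.7447
  solve Keq expr → x = -0.008281; check Q = 0.7085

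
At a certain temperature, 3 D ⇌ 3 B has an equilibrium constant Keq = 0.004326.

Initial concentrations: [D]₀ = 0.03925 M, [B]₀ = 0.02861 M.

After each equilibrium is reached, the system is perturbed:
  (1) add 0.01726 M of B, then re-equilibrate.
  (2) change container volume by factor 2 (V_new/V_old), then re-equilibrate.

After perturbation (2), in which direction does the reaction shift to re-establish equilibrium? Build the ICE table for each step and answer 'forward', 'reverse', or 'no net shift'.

Q₀ = 0.3873 vs Keq = 0.004326 ⇒ Q>K, reverse
Step 1:
                    D           B
  init        0.03925     0.02861
  Δ            0.0191     -0.0191
  eq          0.05835    0.009508
  solve Keq expr → x = -0.006367; check Q = 0.004326
Then add 0.01726 M of B.
Step 2:
                    D           B
  init        0.05835     0.02677
  Δ           0.01484    -0.01484
  eq          0.07319     0.01193
  solve Keq expr → x = -0.004947; check Q = 0.004326
Then change container volume by factor 2 (V_new/V_old).
Step 3:
                    D           B
  init         0.0366    0.005963
  Δ                 0           0
  eq           0.0366    0.005963
  solve Keq expr → x = 0; check Q = 0.004326

Direction: no net shift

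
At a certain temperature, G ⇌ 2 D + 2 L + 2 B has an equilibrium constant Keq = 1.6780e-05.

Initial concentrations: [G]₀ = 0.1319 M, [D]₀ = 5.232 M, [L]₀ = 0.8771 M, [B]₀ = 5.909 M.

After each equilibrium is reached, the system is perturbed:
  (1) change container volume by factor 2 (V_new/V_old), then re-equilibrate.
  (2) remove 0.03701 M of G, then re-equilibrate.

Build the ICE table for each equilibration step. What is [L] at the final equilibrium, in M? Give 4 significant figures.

[L]_eq = 3.7227e-04 M

Q₀ = 5575 vs Keq = 1.6780e-05 ⇒ Q>K, reverse
Step 1:
                    G           D           L           B
  init         0.1319       5.232      0.8771       5.909
  Δ            0.4385      -0.877      -0.877      -0.877
  eq           0.5704       4.355  1.4117e-04       5.032
  solve Keq expr → x = -0.4385; check Q = 1.6780e-05
Then change container volume by factor 2 (V_new/V_old).
Step 2:
                    G           D           L           B
  init         0.2852       2.178  7.0585e-05       2.516
  Δ       -1.6424e-04  3.2848e-04  3.2848e-04  3.2848e-04
  eq            0.285       2.178  3.9906e-04       2.516
  solve Keq expr → x = 1.6424e-04; check Q = 1.6780e-05
Then remove 0.03701 M of G.
Step 3:
                    G           D           L           B
  init          0.248       2.178  3.9906e-04       2.516
  Δ        1.3395e-05 -2.6791e-05 -2.6791e-05 -2.6791e-05
  eq            0.248       2.178  3.7227e-04       2.516
  solve Keq expr → x = -1.3395e-05; check Q = 1.6780e-05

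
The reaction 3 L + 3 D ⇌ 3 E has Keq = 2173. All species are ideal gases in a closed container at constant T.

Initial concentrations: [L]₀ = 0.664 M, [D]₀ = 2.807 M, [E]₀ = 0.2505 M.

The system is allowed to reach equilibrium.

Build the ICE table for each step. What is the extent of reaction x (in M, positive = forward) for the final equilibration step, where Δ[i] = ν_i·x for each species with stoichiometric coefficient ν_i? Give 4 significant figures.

Q₀ = 0.002428 vs Keq = 2173 ⇒ Q<K, forward
Step 1:
                  L         D         E
  init        0.664     2.807    0.2505
  Δ         -0.6326   -0.6326    0.6326
  eq        0.03136     2.174    0.8831
  solve Keq expr → x = 0.2109; check Q = 2173

x = 0.2109 M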